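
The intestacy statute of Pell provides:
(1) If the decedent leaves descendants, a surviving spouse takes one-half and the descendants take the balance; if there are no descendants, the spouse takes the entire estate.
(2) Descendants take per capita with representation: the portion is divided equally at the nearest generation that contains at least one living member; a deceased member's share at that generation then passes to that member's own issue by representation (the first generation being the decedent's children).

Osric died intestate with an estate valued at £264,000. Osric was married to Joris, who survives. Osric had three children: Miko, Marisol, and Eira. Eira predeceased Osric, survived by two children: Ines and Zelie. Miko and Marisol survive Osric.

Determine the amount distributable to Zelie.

Joris takes one-half of £264,000 = £132,000. The remaining £132,000 passes to the descendants.
The descendants' portion (£132,000) is divided into 3 shares of £44,000: Miko and Marisol each take £44,000; Eira's £44,000 share passes to Eira's issue.
Eira's share (£44,000) is divided into 2 shares of £22,000: Ines and Zelie each take £22,000.

Zelie receives £22,000.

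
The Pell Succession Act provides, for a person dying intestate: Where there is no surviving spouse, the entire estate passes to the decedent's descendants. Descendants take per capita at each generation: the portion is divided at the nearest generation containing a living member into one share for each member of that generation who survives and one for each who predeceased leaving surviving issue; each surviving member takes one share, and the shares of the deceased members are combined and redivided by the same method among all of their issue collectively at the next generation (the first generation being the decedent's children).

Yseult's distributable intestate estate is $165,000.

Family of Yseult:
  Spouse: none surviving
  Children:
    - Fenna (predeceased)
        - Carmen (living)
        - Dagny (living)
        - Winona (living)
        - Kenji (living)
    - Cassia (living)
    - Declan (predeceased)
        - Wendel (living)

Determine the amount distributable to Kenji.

The entire $165,000 passes to the descendants.
That amount ($165,000) is divided at the children's generation into 3 shares of $55,000. Cassia takes $55,000. The 2 shares of the deceased (Fenna and Declan) are combined into a pool of $110,000.
That pool ($110,000) is divided at the grandchildren's generation equally among Carmen, Dagny, Winona, Kenji, and Wendel: $22,000 each.

Kenji receives $22,000.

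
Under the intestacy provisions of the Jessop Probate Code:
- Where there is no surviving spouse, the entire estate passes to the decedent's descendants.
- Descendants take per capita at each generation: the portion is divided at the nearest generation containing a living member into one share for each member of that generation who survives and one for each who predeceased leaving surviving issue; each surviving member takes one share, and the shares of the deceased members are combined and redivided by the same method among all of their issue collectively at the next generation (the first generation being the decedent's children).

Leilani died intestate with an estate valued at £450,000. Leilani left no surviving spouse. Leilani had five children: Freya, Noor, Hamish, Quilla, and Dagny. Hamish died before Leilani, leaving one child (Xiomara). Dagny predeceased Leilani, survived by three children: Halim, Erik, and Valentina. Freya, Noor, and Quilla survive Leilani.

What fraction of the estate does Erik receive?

The entire £450,000 passes to the descendants.
That amount (£450,000) is divided at the children's generation into 5 shares of £90,000. Freya, Noor, and Quilla each take £90,000. The 2 shares of the deceased (Hamish and Dagny) are combined into a pool of £180,000.
That pool (£180,000) is divided at the grandchildren's generation equally among Xiomara, Halim, Erik, and Valentina: £45,000 each.

Erik receives 1/10 of the estate.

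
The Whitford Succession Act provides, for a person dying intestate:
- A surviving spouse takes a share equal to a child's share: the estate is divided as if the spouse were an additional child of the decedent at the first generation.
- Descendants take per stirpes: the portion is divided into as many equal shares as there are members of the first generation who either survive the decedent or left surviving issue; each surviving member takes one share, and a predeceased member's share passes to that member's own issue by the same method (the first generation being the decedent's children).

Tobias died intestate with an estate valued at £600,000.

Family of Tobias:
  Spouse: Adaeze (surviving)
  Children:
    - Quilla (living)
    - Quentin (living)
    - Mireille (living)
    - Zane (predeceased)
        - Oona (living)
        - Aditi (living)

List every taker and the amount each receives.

The spouse counts as an additional share at the children's level, so there are 5 primary shares of £120,000. Adaeze takes one such share (£120,000).
The children's combined portion (£480,000) is divided into 4 shares of £120,000: Quilla, Quentin, and Mireille each take £120,000; Zane's £120,000 share passes to Zane's issue.
Zane's share (£120,000) is divided into 2 shares of £60,000: Oona and Aditi each take £60,000.

Adaeze: £120,000; Quilla: £120,000; Quentin: £120,000; Mireille: £120,000; Oona: £60,000; Aditi: £60,000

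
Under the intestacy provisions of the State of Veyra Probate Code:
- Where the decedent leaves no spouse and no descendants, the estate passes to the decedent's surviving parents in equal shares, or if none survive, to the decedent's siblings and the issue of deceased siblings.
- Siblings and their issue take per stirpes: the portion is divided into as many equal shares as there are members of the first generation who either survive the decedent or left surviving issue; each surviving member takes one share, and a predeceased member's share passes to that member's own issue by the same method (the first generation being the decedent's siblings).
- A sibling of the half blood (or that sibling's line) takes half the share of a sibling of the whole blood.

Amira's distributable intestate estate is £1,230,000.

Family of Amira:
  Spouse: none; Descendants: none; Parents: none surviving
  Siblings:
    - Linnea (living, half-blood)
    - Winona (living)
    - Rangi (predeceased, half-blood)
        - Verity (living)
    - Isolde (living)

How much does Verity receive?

Verity receives £205,000.

The entire £1,230,000 passes to the siblings and their issue.
Counting each half-blood sibling's line as half a unit, there are 3 units in £1,230,000, so one unit is £410,000. Whole-blood lines (Winona and Isolde) take £410,000 each; half-blood lines (Linnea and Rangi) take £205,000 each.
Rangi's share (£205,000) passes entirely to Verity.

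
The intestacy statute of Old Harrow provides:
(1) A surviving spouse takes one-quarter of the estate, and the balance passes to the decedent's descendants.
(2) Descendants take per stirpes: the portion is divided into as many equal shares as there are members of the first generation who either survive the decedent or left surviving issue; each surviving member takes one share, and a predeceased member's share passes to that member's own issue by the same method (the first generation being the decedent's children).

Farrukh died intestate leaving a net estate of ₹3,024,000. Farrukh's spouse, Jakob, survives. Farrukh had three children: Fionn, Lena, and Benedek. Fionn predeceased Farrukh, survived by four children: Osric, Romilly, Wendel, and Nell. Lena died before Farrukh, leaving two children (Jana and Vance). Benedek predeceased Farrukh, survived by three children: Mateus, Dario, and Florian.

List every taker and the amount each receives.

Jakob takes one-quarter of ₹3,024,000 = ₹756,000. The remaining ₹2,268,000 passes to the descendants.
The descendants' portion (₹2,268,000) is divided into 3 shares of ₹756,000: Fionn's ₹756,000 share passes to Fionn's issue; Lena's ₹756,000 share passes to Lena's issue; Benedek's ₹756,000 share passes to Benedek's issue.
Fionn's share (₹756,000) is divided into 4 shares of ₹189,000: Osric, Romilly, Wendel, and Nell each take ₹189,000.
Lena's share (₹756,000) is divided into 2 shares of ₹378,000: Jana and Vance each take ₹378,000.
Benedek's share (₹756,000) is divided into 3 shares of ₹252,000: Mateus, Dario, and Florian each take ₹252,000.

Jakob: ₹756,000; Osric: ₹189,000; Romilly: ₹189,000; Wendel: ₹189,000; Nell: ₹189,000; Jana: ₹378,000; Vance: ₹378,000; Mateus: ₹252,000; Dario: ₹252,000; Florian: ₹252,000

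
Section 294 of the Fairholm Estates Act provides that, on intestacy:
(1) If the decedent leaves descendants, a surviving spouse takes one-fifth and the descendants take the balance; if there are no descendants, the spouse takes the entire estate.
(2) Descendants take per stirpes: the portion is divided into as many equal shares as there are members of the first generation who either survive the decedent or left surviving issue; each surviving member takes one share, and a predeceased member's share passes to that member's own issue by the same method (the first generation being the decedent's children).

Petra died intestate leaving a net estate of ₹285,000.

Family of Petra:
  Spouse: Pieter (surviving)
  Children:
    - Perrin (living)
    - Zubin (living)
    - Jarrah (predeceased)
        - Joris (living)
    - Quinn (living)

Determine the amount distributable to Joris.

Pieter takes one-fifth of ₹285,000 = ₹57,000. The remaining ₹228,000 passes to the descendants.
The descendants' portion (₹228,000) is divided into 4 shares of ₹57,000: Perrin, Zubin, and Quinn each take ₹57,000; Jarrah's ₹57,000 share passes to Jarrah's issue.
Jarrah's share (₹57,000) passes entirely to Joris.

Joris receives ₹57,000.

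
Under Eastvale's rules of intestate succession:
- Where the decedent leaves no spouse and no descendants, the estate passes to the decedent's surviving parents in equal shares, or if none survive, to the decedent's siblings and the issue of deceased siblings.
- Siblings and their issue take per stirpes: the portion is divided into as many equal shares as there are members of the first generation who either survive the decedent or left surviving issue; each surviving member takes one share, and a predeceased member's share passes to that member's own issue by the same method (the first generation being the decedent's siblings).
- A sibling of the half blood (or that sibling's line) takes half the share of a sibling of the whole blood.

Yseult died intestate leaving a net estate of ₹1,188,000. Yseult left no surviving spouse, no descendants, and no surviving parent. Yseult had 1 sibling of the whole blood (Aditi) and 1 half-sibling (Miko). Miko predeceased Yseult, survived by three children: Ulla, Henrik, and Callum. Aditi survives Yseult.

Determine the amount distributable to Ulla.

Ulla receives ₹132,000.

The entire ₹1,188,000 passes to the siblings and their issue.
Counting each half-blood sibling's line as half a unit, there are 3/2 units in ₹1,188,000, so one unit is ₹792,000. Whole-blood lines (Aditi) take ₹792,000 each; half-blood lines (Miko) take ₹396,000 each.
Miko's share (₹396,000) is divided into 3 shares of ₹132,000: Ulla, Henrik, and Callum each take ₹132,000.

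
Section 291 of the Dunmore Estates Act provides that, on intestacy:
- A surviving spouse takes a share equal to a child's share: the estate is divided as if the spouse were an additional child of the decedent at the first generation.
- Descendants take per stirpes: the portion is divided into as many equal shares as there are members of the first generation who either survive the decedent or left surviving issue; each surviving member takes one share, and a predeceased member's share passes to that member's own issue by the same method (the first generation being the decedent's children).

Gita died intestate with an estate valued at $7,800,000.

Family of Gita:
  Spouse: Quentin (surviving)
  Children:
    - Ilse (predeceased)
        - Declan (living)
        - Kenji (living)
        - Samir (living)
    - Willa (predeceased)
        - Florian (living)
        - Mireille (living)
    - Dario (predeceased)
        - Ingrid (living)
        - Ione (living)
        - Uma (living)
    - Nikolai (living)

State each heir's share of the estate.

The spouse counts as an additional share at the children's level, so there are 5 primary shares of $1,560,000. Quentin takes one such share ($1,560,000).
The children's combined portion ($6,240,000) is divided into 4 shares of $1,560,000: Nikolai takes $1,560,000; Ilse's $1,560,000 share passes to Ilse's issue; Willa's $1,560,000 share passes to Willa's issue; Dario's $1,560,000 share passes to Dario's issue.
Ilse's share ($1,560,000) is divided into 3 shares of $520,000: Declan, Kenji, and Samir each take $520,000.
Willa's share ($1,560,000) is divided into 2 shares of $780,000: Florian and Mireille each take $780,000.
Dario's share ($1,560,000) is divided into 3 shares of $520,000: Ingrid, Ione, and Uma each take $520,000.

Quentin: $1,560,000; Declan: $520,000; Kenji: $520,000; Samir: $520,000; Florian: $780,000; Mireille: $780,000; Ingrid: $520,000; Ione: $520,000; Uma: $520,000; Nikolai: $1,560,000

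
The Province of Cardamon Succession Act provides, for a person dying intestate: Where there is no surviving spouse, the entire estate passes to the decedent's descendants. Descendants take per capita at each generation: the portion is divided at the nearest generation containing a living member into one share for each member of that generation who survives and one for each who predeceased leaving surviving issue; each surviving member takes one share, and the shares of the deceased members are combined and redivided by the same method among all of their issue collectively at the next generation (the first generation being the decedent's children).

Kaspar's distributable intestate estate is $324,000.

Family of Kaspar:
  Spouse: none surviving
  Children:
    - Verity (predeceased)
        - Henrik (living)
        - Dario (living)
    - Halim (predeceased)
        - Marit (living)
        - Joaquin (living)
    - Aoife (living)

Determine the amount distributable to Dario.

The entire $324,000 passes to the descendants.
That amount ($324,000) is divided at the children's generation into 3 shares of $108,000. Aoife takes $108,000. The 2 shares of the deceased (Verity and Halim) are combined into a pool of $216,000.
That pool ($216,000) is divided at the grandchildren's generation equally among Henrik, Dario, Marit, and Joaquin: $54,000 each.

Dario receives $54,000.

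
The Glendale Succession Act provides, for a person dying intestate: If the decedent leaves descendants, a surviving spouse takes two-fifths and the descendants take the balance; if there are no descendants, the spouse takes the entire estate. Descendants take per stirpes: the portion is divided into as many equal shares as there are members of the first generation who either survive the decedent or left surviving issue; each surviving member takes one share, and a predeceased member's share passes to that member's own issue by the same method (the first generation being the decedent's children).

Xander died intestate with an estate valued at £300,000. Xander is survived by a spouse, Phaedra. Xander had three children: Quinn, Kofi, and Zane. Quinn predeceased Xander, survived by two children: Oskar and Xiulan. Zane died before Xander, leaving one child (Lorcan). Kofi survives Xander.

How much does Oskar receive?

Oskar receives £30,000.

Phaedra takes two-fifths of £300,000 = £120,000. The remaining £180,000 passes to the descendants.
The descendants' portion (£180,000) is divided into 3 shares of £60,000: Kofi takes £60,000; Quinn's £60,000 share passes to Quinn's issue; Zane's £60,000 share passes to Zane's issue.
Quinn's share (£60,000) is divided into 2 shares of £30,000: Oskar and Xiulan each take £30,000.
Zane's share (£60,000) passes entirely to Lorcan.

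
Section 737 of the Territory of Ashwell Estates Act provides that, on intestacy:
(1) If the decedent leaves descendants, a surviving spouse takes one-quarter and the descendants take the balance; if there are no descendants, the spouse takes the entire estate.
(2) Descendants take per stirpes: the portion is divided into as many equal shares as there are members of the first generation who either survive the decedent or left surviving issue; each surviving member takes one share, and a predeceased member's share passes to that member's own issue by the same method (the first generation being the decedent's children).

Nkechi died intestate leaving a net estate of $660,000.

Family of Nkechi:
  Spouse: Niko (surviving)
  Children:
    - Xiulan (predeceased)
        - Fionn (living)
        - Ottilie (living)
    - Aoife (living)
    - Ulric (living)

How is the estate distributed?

Niko: $165,000; Fionn: $82,500; Ottilie: $82,500; Aoife: $165,000; Ulric: $165,000

Niko takes one-quarter of $660,000 = $165,000. The remaining $495,000 passes to the descendants.
The descendants' portion ($495,000) is divided into 3 shares of $165,000: Aoife and Ulric each take $165,000; Xiulan's $165,000 share passes to Xiulan's issue.
Xiulan's share ($165,000) is divided into 2 shares of $82,500: Fionn and Ottilie each take $82,500.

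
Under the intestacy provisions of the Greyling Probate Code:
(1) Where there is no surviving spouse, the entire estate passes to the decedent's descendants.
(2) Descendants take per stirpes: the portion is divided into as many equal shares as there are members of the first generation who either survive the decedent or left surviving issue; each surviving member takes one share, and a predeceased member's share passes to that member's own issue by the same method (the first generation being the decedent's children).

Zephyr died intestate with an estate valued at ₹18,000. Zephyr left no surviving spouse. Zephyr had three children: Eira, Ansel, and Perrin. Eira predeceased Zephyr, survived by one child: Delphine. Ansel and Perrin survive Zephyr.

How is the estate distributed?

The entire ₹18,000 passes to the descendants.
That amount (₹18,000) is divided into 3 shares of ₹6,000: Ansel and Perrin each take ₹6,000; Eira's ₹6,000 share passes to Eira's issue.
Eira's share (₹6,000) passes entirely to Delphine.

Delphine: ₹6,000; Ansel: ₹6,000; Perrin: ₹6,000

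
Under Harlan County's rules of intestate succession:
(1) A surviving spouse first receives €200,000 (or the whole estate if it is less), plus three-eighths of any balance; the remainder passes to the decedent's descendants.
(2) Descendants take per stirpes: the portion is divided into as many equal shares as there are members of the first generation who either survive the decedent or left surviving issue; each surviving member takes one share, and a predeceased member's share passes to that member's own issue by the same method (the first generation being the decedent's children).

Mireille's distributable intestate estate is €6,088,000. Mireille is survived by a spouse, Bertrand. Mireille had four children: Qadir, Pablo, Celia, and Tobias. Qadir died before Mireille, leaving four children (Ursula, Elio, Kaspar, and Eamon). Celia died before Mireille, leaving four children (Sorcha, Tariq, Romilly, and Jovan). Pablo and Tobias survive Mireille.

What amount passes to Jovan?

Bertrand first takes €200,000, leaving a balance of €5,888,000. Bertrand then takes three-eighths of the balance (€2,208,000), for a total of €2,408,000. The remaining €3,680,000 passes to the descendants.
The descendants' portion (€3,680,000) is divided into 4 shares of €920,000: Pablo and Tobias each take €920,000; Qadir's €920,000 share passes to Qadir's issue; Celia's €920,000 share passes to Celia's issue.
Qadir's share (€920,000) is divided into 4 shares of €230,000: Ursula, Elio, Kaspar, and Eamon each take €230,000.
Celia's share (€920,000) is divided into 4 shares of €230,000: Sorcha, Tariq, Romilly, and Jovan each take €230,000.

Jovan receives €230,000.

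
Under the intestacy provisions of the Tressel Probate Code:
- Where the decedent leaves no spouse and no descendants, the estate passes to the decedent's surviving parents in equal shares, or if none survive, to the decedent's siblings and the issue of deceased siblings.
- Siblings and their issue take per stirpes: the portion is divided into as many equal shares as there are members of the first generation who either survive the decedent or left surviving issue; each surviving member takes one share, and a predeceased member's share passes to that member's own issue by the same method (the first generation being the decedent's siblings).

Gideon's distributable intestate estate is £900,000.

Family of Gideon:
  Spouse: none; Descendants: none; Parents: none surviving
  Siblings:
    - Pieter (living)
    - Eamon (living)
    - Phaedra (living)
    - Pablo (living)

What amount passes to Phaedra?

Phaedra receives £225,000.

The entire £900,000 passes to the siblings and their issue.
That amount (£900,000) is divided into 4 shares of £225,000: Pieter, Eamon, Phaedra, and Pablo each take £225,000.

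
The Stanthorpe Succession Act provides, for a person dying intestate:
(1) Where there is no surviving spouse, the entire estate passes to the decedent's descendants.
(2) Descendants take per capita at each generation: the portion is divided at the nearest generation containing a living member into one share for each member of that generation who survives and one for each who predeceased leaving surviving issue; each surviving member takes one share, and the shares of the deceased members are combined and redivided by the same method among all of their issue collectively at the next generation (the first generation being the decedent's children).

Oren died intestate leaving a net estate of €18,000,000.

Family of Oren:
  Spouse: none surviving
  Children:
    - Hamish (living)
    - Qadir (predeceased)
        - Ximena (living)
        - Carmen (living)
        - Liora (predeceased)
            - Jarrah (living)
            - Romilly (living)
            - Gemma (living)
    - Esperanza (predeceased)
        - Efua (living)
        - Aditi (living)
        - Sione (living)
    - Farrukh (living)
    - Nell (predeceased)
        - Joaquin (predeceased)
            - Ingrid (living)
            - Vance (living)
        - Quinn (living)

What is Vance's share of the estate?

Vance receives €540,000.

The entire €18,000,000 passes to the descendants.
That amount (€18,000,000) is divided at the children's generation into 5 shares of €3,600,000. Hamish and Farrukh each take €3,600,000. The 3 shares of the deceased (Qadir, Esperanza, and Nell) are combined into a pool of €10,800,000.
That pool (€10,800,000) is divided at the grandchildren's generation into 8 shares of €1,350,000. Ximena, Carmen, Efua, Aditi, Sione, and Quinn each take €1,350,000. The 2 shares of the deceased (Liora and Joaquin) are combined into a pool of €2,700,000.
That pool (€2,700,000) is divided at the great-grandchildren's generation equally among Jarrah, Romilly, Gemma, Ingrid, and Vance: €540,000 each.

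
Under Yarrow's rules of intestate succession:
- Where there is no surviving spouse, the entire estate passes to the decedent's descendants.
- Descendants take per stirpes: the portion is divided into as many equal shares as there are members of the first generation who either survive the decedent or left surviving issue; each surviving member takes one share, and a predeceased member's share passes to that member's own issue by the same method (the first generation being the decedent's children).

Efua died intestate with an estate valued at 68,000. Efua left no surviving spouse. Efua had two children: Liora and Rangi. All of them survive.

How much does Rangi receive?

Rangi receives 34,000.

The entire 68,000 passes to the descendants.
That amount (68,000) is divided into 2 shares of 34,000: Liora and Rangi each take 34,000.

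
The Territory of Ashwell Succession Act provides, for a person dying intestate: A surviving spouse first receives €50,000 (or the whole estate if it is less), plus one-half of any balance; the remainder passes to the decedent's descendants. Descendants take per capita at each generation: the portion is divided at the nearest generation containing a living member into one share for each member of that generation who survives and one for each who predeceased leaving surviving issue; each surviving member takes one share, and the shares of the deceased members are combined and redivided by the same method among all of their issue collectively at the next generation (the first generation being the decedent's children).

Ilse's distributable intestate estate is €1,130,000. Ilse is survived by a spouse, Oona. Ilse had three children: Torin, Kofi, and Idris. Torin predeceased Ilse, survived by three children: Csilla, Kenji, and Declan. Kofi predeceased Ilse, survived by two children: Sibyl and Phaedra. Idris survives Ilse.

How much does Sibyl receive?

Oona first takes €50,000, leaving a balance of €1,080,000. Oona then takes one-half of the balance (€540,000), for a total of €590,000. The remaining €540,000 passes to the descendants.
The descendants' portion (€540,000) is divided at the children's generation into 3 shares of €180,000. Idris takes €180,000. The 2 shares of the deceased (Torin and Kofi) are combined into a pool of €360,000.
That pool (€360,000) is divided at the grandchildren's generation equally among Csilla, Kenji, Declan, Sibyl, and Phaedra: €72,000 each.

Sibyl receives €72,000.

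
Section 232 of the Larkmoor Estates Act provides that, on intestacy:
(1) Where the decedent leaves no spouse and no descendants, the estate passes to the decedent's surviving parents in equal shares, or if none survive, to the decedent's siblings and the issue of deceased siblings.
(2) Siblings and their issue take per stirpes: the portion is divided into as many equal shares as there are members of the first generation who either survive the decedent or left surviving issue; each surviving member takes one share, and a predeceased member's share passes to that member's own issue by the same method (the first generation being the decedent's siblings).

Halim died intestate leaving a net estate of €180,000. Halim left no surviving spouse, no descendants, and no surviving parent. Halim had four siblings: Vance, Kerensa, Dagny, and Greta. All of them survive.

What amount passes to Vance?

The entire €180,000 passes to the siblings and their issue.
That amount (€180,000) is divided into 4 shares of €45,000: Vance, Kerensa, Dagny, and Greta each take €45,000.

Vance receives €45,000.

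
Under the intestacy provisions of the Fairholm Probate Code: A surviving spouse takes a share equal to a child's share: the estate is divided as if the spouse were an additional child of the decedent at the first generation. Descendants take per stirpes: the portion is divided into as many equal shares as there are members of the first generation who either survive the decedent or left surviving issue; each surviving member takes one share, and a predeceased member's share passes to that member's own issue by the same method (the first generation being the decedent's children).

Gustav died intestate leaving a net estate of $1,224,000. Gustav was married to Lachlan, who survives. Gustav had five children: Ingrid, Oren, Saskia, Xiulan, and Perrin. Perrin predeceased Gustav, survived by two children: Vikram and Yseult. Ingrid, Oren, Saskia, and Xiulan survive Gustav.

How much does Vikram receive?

The spouse counts as an additional share at the children's level, so there are 6 primary shares of $204,000. Lachlan takes one such share ($204,000).
The children's combined portion ($1,020,000) is divided into 5 shares of $204,000: Ingrid, Oren, Saskia, and Xiulan each take $204,000; Perrin's $204,000 share passes to Perrin's issue.
Perrin's share ($204,000) is divided into 2 shares of $102,000: Vikram and Yseult each take $102,000.

Vikram receives $102,000.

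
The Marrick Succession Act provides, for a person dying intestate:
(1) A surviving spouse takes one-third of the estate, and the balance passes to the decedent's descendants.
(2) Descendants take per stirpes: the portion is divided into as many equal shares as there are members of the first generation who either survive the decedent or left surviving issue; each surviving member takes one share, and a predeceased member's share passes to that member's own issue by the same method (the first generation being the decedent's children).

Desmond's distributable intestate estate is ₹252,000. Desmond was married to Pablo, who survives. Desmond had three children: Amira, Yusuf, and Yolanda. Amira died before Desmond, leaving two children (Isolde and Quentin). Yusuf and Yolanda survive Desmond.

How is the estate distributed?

Pablo takes one-third of ₹252,000 = ₹84,000. The remaining ₹168,000 passes to the descendants.
The descendants' portion (₹168,000) is divided into 3 shares of ₹56,000: Yusuf and Yolanda each take ₹56,000; Amira's ₹56,000 share passes to Amira's issue.
Amira's share (₹56,000) is divided into 2 shares of ₹28,000: Isolde and Quentin each take ₹28,000.

Pablo: ₹84,000; Isolde: ₹28,000; Quentin: ₹28,000; Yusuf: ₹56,000; Yolanda: ₹56,000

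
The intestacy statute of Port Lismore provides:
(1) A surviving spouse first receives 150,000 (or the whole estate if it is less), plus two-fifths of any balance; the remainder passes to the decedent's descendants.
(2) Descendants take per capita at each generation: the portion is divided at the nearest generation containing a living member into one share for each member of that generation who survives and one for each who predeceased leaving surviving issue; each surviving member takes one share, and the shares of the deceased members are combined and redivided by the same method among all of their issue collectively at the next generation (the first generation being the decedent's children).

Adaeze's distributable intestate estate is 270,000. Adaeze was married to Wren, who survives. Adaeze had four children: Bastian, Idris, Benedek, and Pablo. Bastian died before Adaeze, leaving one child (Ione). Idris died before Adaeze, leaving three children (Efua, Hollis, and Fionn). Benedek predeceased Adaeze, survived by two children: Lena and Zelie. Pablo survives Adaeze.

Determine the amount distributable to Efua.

Efua receives 9,000.

Wren first takes 150,000, leaving a balance of 120,000. Wren then takes two-fifths of the balance (48,000), for a total of 198,000. The remaining 72,000 passes to the descendants.
The descendants' portion (72,000) is divided at the children's generation into 4 shares of 18,000. Pablo takes 18,000. The 3 shares of the deceased (Bastian, Idris, and Benedek) are combined into a pool of 54,000.
That pool (54,000) is divided at the grandchildren's generation equally among Ione, Efua, Hollis, Fionn, Lena, and Zelie: 9,000 each.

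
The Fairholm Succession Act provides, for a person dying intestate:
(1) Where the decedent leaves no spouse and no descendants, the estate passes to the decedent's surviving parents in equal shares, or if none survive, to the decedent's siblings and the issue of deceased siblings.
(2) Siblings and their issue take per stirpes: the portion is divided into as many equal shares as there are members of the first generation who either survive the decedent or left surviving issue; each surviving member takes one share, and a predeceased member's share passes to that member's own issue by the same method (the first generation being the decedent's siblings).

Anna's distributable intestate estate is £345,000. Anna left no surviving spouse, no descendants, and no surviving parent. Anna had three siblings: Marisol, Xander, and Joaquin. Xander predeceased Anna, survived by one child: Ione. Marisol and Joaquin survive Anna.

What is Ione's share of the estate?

The entire £345,000 passes to the siblings and their issue.
That amount (£345,000) is divided into 3 shares of £115,000: Marisol and Joaquin each take £115,000; Xander's £115,000 share passes to Xander's issue.
Xander's share (£115,000) passes entirely to Ione.

Ione receives £115,000.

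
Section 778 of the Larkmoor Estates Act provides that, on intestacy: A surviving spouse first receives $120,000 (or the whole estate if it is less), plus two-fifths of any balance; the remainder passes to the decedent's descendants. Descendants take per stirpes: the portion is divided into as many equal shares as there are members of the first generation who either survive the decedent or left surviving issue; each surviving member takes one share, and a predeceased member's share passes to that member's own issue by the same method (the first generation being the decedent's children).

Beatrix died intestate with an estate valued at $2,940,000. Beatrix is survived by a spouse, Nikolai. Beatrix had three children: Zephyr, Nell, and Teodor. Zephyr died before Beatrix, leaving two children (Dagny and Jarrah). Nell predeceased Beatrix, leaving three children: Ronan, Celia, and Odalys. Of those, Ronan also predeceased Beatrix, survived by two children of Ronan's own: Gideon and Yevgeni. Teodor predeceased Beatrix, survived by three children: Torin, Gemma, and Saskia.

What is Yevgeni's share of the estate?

Nikolai first takes $120,000, leaving a balance of $2,820,000. Nikolai then takes two-fifths of the balance ($1,128,000), for a total of $1,248,000. The remaining $1,692,000 passes to the descendants.
The descendants' portion ($1,692,000) is divided into 3 shares of $564,000: Zephyr's $564,000 share passes to Zephyr's issue; Nell's $564,000 share passes to Nell's issue; Teodor's $564,000 share passes to Teodor's issue.
Zephyr's share ($564,000) is divided into 2 shares of $282,000: Dagny and Jarrah each take $282,000.
Nell's share ($564,000) is divided into 3 shares of $188,000: Celia and Odalys each take $188,000; Ronan's $188,000 share passes to Ronan's issue.
Ronan's share ($188,000) is divided into 2 shares of $94,000: Gideon and Yevgeni each take $94,000.
Teodor's share ($564,000) is divided into 3 shares of $188,000: Torin, Gemma, and Saskia each take $188,000.

Yevgeni receives $94,000.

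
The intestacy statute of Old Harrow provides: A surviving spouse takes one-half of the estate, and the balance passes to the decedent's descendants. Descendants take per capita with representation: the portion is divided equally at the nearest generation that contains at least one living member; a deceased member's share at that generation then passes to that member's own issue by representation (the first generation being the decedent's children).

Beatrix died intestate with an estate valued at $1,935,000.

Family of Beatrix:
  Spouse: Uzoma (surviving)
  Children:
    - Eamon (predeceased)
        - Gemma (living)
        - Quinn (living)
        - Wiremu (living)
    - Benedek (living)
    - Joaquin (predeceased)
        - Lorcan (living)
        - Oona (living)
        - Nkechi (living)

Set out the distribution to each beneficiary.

Uzoma: $967,500; Gemma: $107,500; Quinn: $107,500; Wiremu: $107,500; Benedek: $322,500; Lorcan: $107,500; Oona: $107,500; Nkechi: $107,500

Uzoma takes one-half of $1,935,000 = $967,500. The remaining $967,500 passes to the descendants.
The descendants' portion ($967,500) is divided into 3 shares of $322,500: Benedek takes $322,500; Eamon's $322,500 share passes to Eamon's issue; Joaquin's $322,500 share passes to Joaquin's issue.
Eamon's share ($322,500) is divided into 3 shares of $107,500: Gemma, Quinn, and Wiremu each take $107,500.
Joaquin's share ($322,500) is divided into 3 shares of $107,500: Lorcan, Oona, and Nkechi each take $107,500.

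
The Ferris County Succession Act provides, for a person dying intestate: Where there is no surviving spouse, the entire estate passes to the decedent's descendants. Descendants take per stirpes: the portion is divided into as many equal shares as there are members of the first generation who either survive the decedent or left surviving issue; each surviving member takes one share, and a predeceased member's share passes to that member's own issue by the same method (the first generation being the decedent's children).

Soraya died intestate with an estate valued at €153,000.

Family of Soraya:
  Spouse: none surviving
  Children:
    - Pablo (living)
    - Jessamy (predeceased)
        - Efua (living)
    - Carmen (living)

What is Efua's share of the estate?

Efua receives €51,000.

The entire €153,000 passes to the descendants.
That amount (€153,000) is divided into 3 shares of €51,000: Pablo and Carmen each take €51,000; Jessamy's €51,000 share passes to Jessamy's issue.
Jessamy's share (€51,000) passes entirely to Efua.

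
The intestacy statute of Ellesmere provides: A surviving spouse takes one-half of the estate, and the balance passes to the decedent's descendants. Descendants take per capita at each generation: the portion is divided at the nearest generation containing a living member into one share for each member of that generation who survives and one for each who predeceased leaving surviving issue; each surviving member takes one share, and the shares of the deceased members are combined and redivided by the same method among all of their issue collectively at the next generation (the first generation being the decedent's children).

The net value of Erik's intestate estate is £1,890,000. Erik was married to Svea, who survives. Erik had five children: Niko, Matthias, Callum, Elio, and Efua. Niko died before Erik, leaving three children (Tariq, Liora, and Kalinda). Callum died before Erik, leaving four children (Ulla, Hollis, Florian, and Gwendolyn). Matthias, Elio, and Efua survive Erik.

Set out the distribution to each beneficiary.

Svea takes one-half of £1,890,000 = £945,000. The remaining £945,000 passes to the descendants.
The descendants' portion (£945,000) is divided at the children's generation into 5 shares of £189,000. Matthias, Elio, and Efua each take £189,000. The 2 shares of the deceased (Niko and Callum) are combined into a pool of £378,000.
That pool (£378,000) is divided at the grandchildren's generation equally among Tariq, Liora, Kalinda, Ulla, Hollis, Florian, and Gwendolyn: £54,000 each.

Svea: £945,000; Tariq: £54,000; Liora: £54,000; Kalinda: £54,000; Matthias: £189,000; Ulla: £54,000; Hollis: £54,000; Florian: £54,000; Gwendolyn: £54,000; Elio: £189,000; Efua: £189,000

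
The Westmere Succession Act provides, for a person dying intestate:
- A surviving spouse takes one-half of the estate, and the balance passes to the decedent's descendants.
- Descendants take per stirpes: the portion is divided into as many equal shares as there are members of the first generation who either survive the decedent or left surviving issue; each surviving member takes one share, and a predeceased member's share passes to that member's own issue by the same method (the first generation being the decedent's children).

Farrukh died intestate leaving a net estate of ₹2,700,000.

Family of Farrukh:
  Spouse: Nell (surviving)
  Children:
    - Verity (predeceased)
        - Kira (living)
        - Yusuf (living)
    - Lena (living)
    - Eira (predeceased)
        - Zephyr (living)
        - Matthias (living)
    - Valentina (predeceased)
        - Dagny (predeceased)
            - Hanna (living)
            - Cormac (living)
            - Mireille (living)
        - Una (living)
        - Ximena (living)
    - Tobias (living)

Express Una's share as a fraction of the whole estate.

Una receives 1/30 of the estate.

Nell takes one-half of ₹2,700,000 = ₹1,350,000. The remaining ₹1,350,000 passes to the descendants.
The descendants' portion (₹1,350,000) is divided into 5 shares of ₹270,000: Lena and Tobias each take ₹270,000; Verity's ₹270,000 share passes to Verity's issue; Eira's ₹270,000 share passes to Eira's issue; Valentina's ₹270,000 share passes to Valentina's issue.
Verity's share (₹270,000) is divided into 2 shares of ₹135,000: Kira and Yusuf each take ₹135,000.
Eira's share (₹270,000) is divided into 2 shares of ₹135,000: Zephyr and Matthias each take ₹135,000.
Valentina's share (₹270,000) is divided into 3 shares of ₹90,000: Una and Ximena each take ₹90,000; Dagny's ₹90,000 share passes to Dagny's issue.
Dagny's share (₹90,000) is divided into 3 shares of ₹30,000: Hanna, Cormac, and Mireille each take ₹30,000.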